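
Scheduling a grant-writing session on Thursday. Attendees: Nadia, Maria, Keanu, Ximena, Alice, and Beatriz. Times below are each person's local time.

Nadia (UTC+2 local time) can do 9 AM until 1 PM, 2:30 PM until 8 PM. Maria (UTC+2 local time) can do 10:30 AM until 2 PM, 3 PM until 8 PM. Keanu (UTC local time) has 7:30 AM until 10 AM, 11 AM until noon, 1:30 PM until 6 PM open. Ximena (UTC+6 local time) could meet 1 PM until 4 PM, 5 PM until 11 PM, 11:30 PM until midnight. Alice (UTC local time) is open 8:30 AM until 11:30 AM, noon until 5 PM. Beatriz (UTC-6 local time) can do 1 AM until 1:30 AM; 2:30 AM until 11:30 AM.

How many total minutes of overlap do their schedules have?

300

Nadia in UTC: 07:00-11:00, 12:30-18:00 (subtract 2h to convert from UTC+2).
Maria in UTC: 08:30-12:00, 13:00-18:00 (subtract 2h to convert from UTC+2).
Keanu in UTC: 07:30-10:00, 11:00-12:00, 13:30-18:00.
Ximena in UTC: 07:00-10:00, 11:00-17:00, 17:30-18:00 (subtract 6h to convert from UTC+6).
Alice in UTC: 08:30-11:30, 12:00-17:00.
Beatriz in UTC: 07:00-07:30, 08:30-17:30 (add 6h to convert from UTC-6).
Nadia ∩ Maria: 08:30-11:00, 13:00-18:00.
Nadia ∩ Maria ∩ Keanu: 08:30-10:00, 13:30-18:00.
Nadia ∩ Maria ∩ Keanu ∩ Ximena: 08:30-10:00, 13:30-17:00, 17:30-18:00.
Nadia ∩ Maria ∩ Keanu ∩ Ximena ∩ Alice: 08:30-10:00, 13:30-17:00.
Nadia ∩ Maria ∩ Keanu ∩ Ximena ∩ Alice ∩ Beatriz: 08:30-10:00, 13:30-17:00.
So the common availability across everyone is 08:30-10:00, 13:30-17:00.
Summing the common windows: 90 + 210 = 300 minutes.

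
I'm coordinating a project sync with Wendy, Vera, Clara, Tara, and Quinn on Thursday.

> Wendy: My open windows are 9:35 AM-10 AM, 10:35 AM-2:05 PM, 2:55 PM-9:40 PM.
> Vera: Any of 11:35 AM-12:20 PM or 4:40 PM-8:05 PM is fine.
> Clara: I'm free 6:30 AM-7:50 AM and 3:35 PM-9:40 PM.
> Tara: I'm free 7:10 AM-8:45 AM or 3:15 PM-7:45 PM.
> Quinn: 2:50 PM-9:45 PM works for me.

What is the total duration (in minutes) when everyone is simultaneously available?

185

Wendy ∩ Vera: 11:35-12:20, 16:40-20:05.
Wendy ∩ Vera ∩ Clara: 16:40-20:05.
Wendy ∩ Vera ∩ Clara ∩ Tara: 16:40-19:45.
Wendy ∩ Vera ∩ Clara ∩ Tara ∩ Quinn: 16:40-19:45.
Those are the intersection windows.
That's a single block of 185 minutes.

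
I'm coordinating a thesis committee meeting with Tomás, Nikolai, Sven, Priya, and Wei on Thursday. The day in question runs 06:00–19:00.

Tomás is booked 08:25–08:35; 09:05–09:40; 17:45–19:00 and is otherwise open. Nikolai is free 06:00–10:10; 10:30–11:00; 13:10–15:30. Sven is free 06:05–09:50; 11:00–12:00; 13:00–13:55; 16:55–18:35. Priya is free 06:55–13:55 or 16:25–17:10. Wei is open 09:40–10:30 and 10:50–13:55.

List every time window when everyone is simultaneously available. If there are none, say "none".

Tomás free: 06:00-08:25, 08:35-09:05, 09:40-17:45 (invert busy blocks within the working day).
Nikolai free: 06:00-10:10, 10:30-11:00, 13:10-15:30.
Sven free: 06:05-09:50, 11:00-12:00, 13:00-13:55, 16:55-18:35.
Priya free: 06:55-13:55, 16:25-17:10.
Wei free: 09:40-10:30, 10:50-13:55.
Tomás ∩ Nikolai: 06:00-08:25, 08:35-09:05, 09:40-10:10, 10:30-11:00, 13:10-15:30.
Tomás ∩ Nikolai ∩ Sven: 06:05-08:25, 08:35-09:05, 09:40-09:50, 13:10-13:55.
Tomás ∩ Nikolai ∩ Sven ∩ Priya: 06:55-08:25, 08:35-09:05, 09:40-09:50, 13:10-13:55.
Tomás ∩ Nikolai ∩ Sven ∩ Priya ∩ Wei: 09:40-09:50, 13:10-13:55.
Those are the intersection windows.

09:40-09:50, 13:10-13:55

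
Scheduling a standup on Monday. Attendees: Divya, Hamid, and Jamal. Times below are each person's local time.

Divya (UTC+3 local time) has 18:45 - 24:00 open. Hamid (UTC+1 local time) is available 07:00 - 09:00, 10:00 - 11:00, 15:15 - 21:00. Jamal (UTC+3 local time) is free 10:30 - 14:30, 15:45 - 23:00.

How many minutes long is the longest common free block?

255

Divya in UTC: 15:45-21:00 (subtract 3h to convert from UTC+3).
Hamid in UTC: 06:00-08:00, 09:00-10:00, 14:15-20:00 (subtract 1h to convert from UTC+1).
Jamal in UTC: 07:30-11:30, 12:45-20:00 (subtract 3h to convert from UTC+3).
Divya ∩ Hamid: 15:45-20:00.
Divya ∩ Hamid ∩ Jamal: 15:45-20:00.
Those are the intersection windows.
The longest is 15:45-20:00 at 255 minutes.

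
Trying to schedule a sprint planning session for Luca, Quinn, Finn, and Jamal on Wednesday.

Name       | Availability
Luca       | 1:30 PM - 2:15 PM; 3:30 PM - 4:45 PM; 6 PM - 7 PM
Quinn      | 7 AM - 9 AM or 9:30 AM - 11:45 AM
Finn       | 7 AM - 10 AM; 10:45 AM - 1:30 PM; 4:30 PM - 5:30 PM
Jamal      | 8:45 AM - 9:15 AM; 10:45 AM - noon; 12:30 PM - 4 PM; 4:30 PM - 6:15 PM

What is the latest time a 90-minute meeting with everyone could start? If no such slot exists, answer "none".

none

Luca ∩ Quinn: ∅.
Luca ∩ Quinn ∩ Finn: ∅.
Luca ∩ Quinn ∩ Finn ∩ Jamal: ∅.
There is no time when everyone is free.
No common window is at least 90 minutes long.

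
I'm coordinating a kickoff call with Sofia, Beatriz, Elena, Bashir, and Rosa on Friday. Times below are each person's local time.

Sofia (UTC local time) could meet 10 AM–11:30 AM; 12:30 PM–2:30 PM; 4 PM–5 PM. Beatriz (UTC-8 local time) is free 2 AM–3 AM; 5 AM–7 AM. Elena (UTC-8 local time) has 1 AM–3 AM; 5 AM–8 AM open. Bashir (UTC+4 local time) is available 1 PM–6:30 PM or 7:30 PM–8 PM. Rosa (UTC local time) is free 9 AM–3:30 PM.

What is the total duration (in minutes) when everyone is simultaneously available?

150

Sofia in UTC: 10:00-11:30, 12:30-14:30, 16:00-17:00.
Beatriz in UTC: 10:00-11:00, 13:00-15:00 (add 8h to convert from UTC-8).
Elena in UTC: 09:00-11:00, 13:00-16:00 (add 8h to convert from UTC-8).
Bashir in UTC: 09:00-14:30, 15:30-16:00 (subtract 4h to convert from UTC+4).
Rosa in UTC: 09:00-15:30.
Sofia ∩ Beatriz: 10:00-11:00, 13:00-14:30.
Sofia ∩ Beatriz ∩ Elena: 10:00-11:00, 13:00-14:30.
Sofia ∩ Beatriz ∩ Elena ∩ Bashir: 10:00-11:00, 13:00-14:30.
Sofia ∩ Beatriz ∩ Elena ∩ Bashir ∩ Rosa: 10:00-11:00, 13:00-14:30.
Summing the common windows: 60 + 90 = 150 minutes.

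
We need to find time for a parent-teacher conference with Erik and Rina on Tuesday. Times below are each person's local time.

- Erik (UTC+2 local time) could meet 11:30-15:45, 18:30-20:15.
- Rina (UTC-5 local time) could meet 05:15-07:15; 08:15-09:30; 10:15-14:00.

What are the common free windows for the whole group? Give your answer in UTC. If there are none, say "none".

10:15-12:15, 13:15-13:45, 16:30-18:15

Erik in UTC: 09:30-13:45, 16:30-18:15 (subtract 2h to convert from UTC+2).
Rina in UTC: 10:15-12:15, 13:15-14:30, 15:15-19:00 (add 5h to convert from UTC-5).
Erik ∩ Rina: 10:15-12:15, 13:15-13:45, 16:30-18:15.
So the common availability across everyone is 10:15-12:15, 13:15-13:45, 16:30-18:15.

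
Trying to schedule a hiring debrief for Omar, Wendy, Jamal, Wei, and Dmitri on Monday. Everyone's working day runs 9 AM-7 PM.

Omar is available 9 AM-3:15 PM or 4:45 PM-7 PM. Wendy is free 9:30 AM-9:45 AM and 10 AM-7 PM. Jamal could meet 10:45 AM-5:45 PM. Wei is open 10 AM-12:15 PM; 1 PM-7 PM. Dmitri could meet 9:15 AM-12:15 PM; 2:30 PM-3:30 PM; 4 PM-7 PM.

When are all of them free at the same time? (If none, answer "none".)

Omar ∩ Wendy: 09:30-09:45, 10:00-15:15, 16:45-19:00.
Omar ∩ Wendy ∩ Jamal: 10:45-15:15, 16:45-17:45.
Omar ∩ Wendy ∩ Jamal ∩ Wei: 10:45-12:15, 13:00-15:15, 16:45-17:45.
Omar ∩ Wendy ∩ Jamal ∩ Wei ∩ Dmitri: 10:45-12:15, 14:30-15:15, 16:45-17:45.

10:45-12:15, 14:30-15:15, 16:45-17:45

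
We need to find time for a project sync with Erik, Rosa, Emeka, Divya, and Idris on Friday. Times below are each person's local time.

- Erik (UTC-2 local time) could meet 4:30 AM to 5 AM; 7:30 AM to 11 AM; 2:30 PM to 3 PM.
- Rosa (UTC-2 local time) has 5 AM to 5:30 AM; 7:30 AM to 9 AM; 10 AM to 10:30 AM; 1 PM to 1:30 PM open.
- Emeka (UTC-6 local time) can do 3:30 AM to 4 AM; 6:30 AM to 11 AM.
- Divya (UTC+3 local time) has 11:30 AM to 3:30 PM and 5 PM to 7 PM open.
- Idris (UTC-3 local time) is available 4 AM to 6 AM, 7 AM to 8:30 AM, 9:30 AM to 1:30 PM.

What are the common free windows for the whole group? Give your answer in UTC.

Erik in UTC: 06:30-07:00, 09:30-13:00, 16:30-17:00 (add 2h to convert from UTC-2).
Rosa in UTC: 07:00-07:30, 09:30-11:00, 12:00-12:30, 15:00-15:30 (add 2h to convert from UTC-2).
Emeka in UTC: 09:30-10:00, 12:30-17:00 (add 6h to convert from UTC-6).
Divya in UTC: 08:30-12:30, 14:00-16:00 (subtract 3h to convert from UTC+3).
Idris in UTC: 07:00-09:00, 10:00-11:30, 12:30-16:30 (add 3h to convert from UTC-3).
Erik ∩ Rosa: 09:30-11:00, 12:00-12:30.
Erik ∩ Rosa ∩ Emeka: 09:30-10:00.
Erik ∩ Rosa ∩ Emeka ∩ Divya: 09:30-10:00.
Erik ∩ Rosa ∩ Emeka ∩ Divya ∩ Idris: ∅.
There is no time when everyone is free.

none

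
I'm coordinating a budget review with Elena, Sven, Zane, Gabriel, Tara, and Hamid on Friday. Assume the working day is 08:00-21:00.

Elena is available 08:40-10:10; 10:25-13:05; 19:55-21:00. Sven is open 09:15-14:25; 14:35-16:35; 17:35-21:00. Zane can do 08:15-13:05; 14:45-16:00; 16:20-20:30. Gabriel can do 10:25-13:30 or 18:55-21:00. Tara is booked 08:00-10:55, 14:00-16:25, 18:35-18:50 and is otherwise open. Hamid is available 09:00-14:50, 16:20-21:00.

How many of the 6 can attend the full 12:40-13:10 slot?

Elena free: 08:40-10:10, 10:25-13:05, 19:55-21:00.
Sven free: 09:15-14:25, 14:35-16:35, 17:35-21:00.
Zane free: 08:15-13:05, 14:45-16:00, 16:20-20:30.
Gabriel free: 10:25-13:30, 18:55-21:00.
Tara free: 10:55-14:00, 16:25-18:35, 18:50-21:00 (invert busy blocks within the working day).
Hamid free: 09:00-14:50, 16:20-21:00.
Sven, Gabriel, Tara, and Hamid can make the full 12:40-13:10 slot — that's 4.

4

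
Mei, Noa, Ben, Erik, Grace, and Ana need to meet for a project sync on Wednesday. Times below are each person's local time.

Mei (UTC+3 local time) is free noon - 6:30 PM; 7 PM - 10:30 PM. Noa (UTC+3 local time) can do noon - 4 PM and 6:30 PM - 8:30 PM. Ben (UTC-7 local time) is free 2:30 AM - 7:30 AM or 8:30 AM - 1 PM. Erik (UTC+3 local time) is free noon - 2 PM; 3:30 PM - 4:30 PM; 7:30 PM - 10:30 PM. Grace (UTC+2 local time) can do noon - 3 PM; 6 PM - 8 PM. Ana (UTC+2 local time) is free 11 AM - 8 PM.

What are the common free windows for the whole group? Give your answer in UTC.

Mei in UTC: 09:00-15:30, 16:00-19:30 (subtract 3h to convert from UTC+3).
Noa in UTC: 09:00-13:00, 15:30-17:30 (subtract 3h to convert from UTC+3).
Ben in UTC: 09:30-14:30, 15:30-20:00 (add 7h to convert from UTC-7).
Erik in UTC: 09:00-11:00, 12:30-13:30, 16:30-19:30 (subtract 3h to convert from UTC+3).
Grace in UTC: 10:00-13:00, 16:00-18:00 (subtract 2h to convert from UTC+2).
Ana in UTC: 09:00-18:00 (subtract 2h to convert from UTC+2).
Mei ∩ Noa: 09:00-13:00, 16:00-17:30.
Mei ∩ Noa ∩ Ben: 09:30-13:00, 16:00-17:30.
Mei ∩ Noa ∩ Ben ∩ Erik: 09:30-11:00, 12:30-13:00, 16:30-17:30.
Mei ∩ Noa ∩ Ben ∩ Erik ∩ Grace: 10:00-11:00, 12:30-13:00, 16:30-17:30.
Mei ∩ Noa ∩ Ben ∩ Erik ∩ Grace ∩ Ana: 10:00-11:00, 12:30-13:00, 16:30-17:30.
Those are the intersection windows.

10:00-11:00, 12:30-13:00, 16:30-17:30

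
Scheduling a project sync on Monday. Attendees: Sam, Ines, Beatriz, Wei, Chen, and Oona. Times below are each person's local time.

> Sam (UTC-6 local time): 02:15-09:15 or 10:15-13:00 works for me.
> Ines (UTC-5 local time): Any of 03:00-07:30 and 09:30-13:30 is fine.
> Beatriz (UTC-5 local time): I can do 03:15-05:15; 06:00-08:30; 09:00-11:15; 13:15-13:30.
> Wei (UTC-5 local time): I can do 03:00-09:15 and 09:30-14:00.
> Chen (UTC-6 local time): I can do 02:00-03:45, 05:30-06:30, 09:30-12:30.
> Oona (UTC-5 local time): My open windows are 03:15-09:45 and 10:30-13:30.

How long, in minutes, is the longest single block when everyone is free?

Sam in UTC: 08:15-15:15, 16:15-19:00 (add 6h to convert from UTC-6).
Ines in UTC: 08:00-12:30, 14:30-18:30 (add 5h to convert from UTC-5).
Beatriz in UTC: 08:15-10:15, 11:00-13:30, 14:00-16:15, 18:15-18:30 (add 5h to convert from UTC-5).
Wei in UTC: 08:00-14:15, 14:30-19:00 (add 5h to convert from UTC-5).
Chen in UTC: 08:00-09:45, 11:30-12:30, 15:30-18:30 (add 6h to convert from UTC-6).
Oona in UTC: 08:15-14:45, 15:30-18:30 (add 5h to convert from UTC-5).
Sam ∩ Ines: 08:15-12:30, 14:30-15:15, 16:15-18:30.
Sam ∩ Ines ∩ Beatriz: 08:15-10:15, 11:00-12:30, 14:30-15:15, 18:15-18:30.
Sam ∩ Ines ∩ Beatriz ∩ Wei: 08:15-10:15, 11:00-12:30, 14:30-15:15, 18:15-18:30.
Sam ∩ Ines ∩ Beatriz ∩ Wei ∩ Chen: 08:15-09:45, 11:30-12:30, 18:15-18:30.
Sam ∩ Ines ∩ Beatriz ∩ Wei ∩ Chen ∩ Oona: 08:15-09:45, 11:30-12:30, 18:15-18:30.
The longest is 08:15-09:45 at 90 minutes.

90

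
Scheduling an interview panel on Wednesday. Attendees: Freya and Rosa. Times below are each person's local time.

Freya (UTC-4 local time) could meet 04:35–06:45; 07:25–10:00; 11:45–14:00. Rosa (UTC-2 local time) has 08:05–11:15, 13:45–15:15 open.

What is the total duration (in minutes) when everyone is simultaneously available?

Freya in UTC: 08:35-10:45, 11:25-14:00, 15:45-18:00 (add 4h to convert from UTC-4).
Rosa in UTC: 10:05-13:15, 15:45-17:15 (add 2h to convert from UTC-2).
Freya ∩ Rosa: 10:05-10:45, 11:25-13:15, 15:45-17:15.
Summing the common windows: 40 + 110 + 90 = 240 minutes.

240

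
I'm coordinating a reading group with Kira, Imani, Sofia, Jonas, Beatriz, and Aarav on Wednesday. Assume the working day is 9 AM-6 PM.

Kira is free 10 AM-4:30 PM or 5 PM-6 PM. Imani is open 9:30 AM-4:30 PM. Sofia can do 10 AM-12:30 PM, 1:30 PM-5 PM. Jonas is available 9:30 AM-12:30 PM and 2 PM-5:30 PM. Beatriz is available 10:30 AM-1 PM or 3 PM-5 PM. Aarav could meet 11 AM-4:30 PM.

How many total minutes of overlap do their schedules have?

Kira ∩ Imani: 10:00-16:30.
Kira ∩ Imani ∩ Sofia: 10:00-12:30, 13:30-16:30.
Kira ∩ Imani ∩ Sofia ∩ Jonas: 10:00-12:30, 14:00-16:30.
Kira ∩ Imani ∩ Sofia ∩ Jonas ∩ Beatriz: 10:30-12:30, 15:00-16:30.
Kira ∩ Imani ∩ Sofia ∩ Jonas ∩ Beatriz ∩ Aarav: 11:00-12:30, 15:00-16:30.
Summing the common windows: 90 + 90 = 180 minutes.

180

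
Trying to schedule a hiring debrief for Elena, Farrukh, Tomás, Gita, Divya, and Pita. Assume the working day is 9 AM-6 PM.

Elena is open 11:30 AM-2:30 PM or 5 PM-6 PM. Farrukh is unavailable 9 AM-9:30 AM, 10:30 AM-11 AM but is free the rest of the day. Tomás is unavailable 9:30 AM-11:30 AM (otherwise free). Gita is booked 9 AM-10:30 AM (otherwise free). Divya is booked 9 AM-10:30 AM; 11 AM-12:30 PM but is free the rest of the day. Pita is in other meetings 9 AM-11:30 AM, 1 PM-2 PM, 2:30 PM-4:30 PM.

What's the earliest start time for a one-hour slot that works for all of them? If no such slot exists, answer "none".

Elena free: 11:30-14:30, 17:00-18:00.
Farrukh free: 09:30-10:30, 11:00-18:00 (invert busy blocks within the working day).
Tomás free: 09:00-09:30, 11:30-18:00 (invert busy blocks within the working day).
Gita free: 10:30-18:00 (invert busy blocks within the working day).
Divya free: 10:30-11:00, 12:30-18:00 (invert busy blocks within the working day).
Pita free: 11:30-13:00, 14:00-14:30, 16:30-18:00 (invert busy blocks within the working day).
Elena ∩ Farrukh: 11:30-14:30, 17:00-18:00.
Elena ∩ Farrukh ∩ Tomás: 11:30-14:30, 17:00-18:00.
Elena ∩ Farrukh ∩ Tomás ∩ Gita: 11:30-14:30, 17:00-18:00.
Elena ∩ Farrukh ∩ Tomás ∩ Gita ∩ Divya: 12:30-14:30, 17:00-18:00.
Elena ∩ Farrukh ∩ Tomás ∩ Gita ∩ Divya ∩ Pita: 12:30-13:00, 14:00-14:30, 17:00-18:00.
So the common availability across everyone is 12:30-13:00, 14:00-14:30, 17:00-18:00.
The first common window of at least 60 minutes is 17:00-18:00, so the earliest start is 17:00.

17:00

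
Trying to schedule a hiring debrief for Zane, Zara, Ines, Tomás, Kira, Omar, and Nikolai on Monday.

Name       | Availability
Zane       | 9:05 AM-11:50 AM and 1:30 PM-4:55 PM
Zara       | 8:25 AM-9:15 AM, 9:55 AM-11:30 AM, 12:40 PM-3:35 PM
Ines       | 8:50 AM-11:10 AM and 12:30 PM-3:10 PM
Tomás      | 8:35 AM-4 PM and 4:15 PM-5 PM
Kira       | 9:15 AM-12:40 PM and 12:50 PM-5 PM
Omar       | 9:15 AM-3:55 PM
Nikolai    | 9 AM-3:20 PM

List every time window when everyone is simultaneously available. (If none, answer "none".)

09:55-11:10, 13:30-15:10

Zane ∩ Zara: 09:05-09:15, 09:55-11:30, 13:30-15:35.
Zane ∩ Zara ∩ Ines: 09:05-09:15, 09:55-11:10, 13:30-15:10.
Zane ∩ Zara ∩ Ines ∩ Tomás: 09:05-09:15, 09:55-11:10, 13:30-15:10.
Zane ∩ Zara ∩ Ines ∩ Tomás ∩ Kira: 09:55-11:10, 13:30-15:10.
Zane ∩ Zara ∩ Ines ∩ Tomás ∩ Kira ∩ Omar: 09:55-11:10, 13:30-15:10.
Zane ∩ Zara ∩ Ines ∩ Tomás ∩ Kira ∩ Omar ∩ Nikolai: 09:55-11:10, 13:30-15:10.
Those are the intersection windows.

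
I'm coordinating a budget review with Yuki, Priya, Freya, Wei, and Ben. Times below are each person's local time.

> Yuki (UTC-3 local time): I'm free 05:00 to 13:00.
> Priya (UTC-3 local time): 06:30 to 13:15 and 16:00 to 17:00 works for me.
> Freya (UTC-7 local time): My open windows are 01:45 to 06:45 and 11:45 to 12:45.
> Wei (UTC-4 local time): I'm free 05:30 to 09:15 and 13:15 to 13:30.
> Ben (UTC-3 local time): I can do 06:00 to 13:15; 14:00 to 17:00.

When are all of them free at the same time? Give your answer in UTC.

09:30-13:15

Yuki in UTC: 08:00-16:00 (add 3h to convert from UTC-3).
Priya in UTC: 09:30-16:15, 19:00-20:00 (add 3h to convert from UTC-3).
Freya in UTC: 08:45-13:45, 18:45-19:45 (add 7h to convert from UTC-7).
Wei in UTC: 09:30-13:15, 17:15-17:30 (add 4h to convert from UTC-4).
Ben in UTC: 09:00-16:15, 17:00-20:00 (add 3h to convert from UTC-3).
Yuki ∩ Priya: 09:30-16:00.
Yuki ∩ Priya ∩ Freya: 09:30-13:45.
Yuki ∩ Priya ∩ Freya ∩ Wei: 09:30-13:15.
Yuki ∩ Priya ∩ Freya ∩ Wei ∩ Ben: 09:30-13:15.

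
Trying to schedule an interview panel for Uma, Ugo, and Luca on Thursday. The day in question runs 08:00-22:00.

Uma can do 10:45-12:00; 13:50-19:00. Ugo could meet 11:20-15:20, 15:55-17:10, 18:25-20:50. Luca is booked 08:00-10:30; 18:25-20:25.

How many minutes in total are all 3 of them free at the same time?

Uma free: 10:45-12:00, 13:50-19:00.
Ugo free: 11:20-15:20, 15:55-17:10, 18:25-20:50.
Luca free: 10:30-18:25, 20:25-22:00 (invert busy blocks within the working day).
Uma ∩ Ugo: 11:20-12:00, 13:50-15:20, 15:55-17:10, 18:25-19:00.
Uma ∩ Ugo ∩ Luca: 11:20-12:00, 13:50-15:20, 15:55-17:10.
Summing the common windows: 40 + 90 + 75 = 205 minutes.

205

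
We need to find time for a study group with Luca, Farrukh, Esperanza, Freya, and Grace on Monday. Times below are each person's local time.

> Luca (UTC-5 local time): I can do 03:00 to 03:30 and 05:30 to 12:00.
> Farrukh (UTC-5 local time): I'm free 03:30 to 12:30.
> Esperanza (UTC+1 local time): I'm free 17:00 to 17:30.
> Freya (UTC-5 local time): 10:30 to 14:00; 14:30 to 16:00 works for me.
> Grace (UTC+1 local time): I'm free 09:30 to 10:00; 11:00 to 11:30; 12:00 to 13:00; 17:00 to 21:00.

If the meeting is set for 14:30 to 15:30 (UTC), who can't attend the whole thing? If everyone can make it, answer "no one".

Esperanza, Freya, Grace

Luca in UTC: 08:00-08:30, 10:30-17:00 (add 5h to convert from UTC-5).
Farrukh in UTC: 08:30-17:30 (add 5h to convert from UTC-5).
Esperanza in UTC: 16:00-16:30 (subtract 1h to convert from UTC+1).
Freya in UTC: 15:30-19:00, 19:30-21:00 (add 5h to convert from UTC-5).
Grace in UTC: 08:30-09:00, 10:00-10:30, 11:00-12:00, 16:00-20:00 (subtract 1h to convert from UTC+1).
Luca: free for 14:30-15:30. Farrukh: free for 14:30-15:30. Esperanza: not fully free for 14:30-15:30. Freya: not fully free for 14:30-15:30. Grace: not fully free for 14:30-15:30.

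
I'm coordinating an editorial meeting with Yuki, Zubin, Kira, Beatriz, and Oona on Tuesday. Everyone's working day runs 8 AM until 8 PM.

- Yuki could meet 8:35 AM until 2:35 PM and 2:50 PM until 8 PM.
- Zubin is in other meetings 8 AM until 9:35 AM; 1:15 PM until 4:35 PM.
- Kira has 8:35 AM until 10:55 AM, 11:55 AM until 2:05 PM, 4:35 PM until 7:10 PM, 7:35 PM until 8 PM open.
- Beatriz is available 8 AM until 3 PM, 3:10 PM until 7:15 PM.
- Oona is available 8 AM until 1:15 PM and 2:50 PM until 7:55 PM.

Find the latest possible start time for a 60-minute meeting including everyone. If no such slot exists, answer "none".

Yuki free: 08:35-14:35, 14:50-20:00.
Zubin free: 09:35-13:15, 16:35-20:00 (invert busy blocks within the working day).
Kira free: 08:35-10:55, 11:55-14:05, 16:35-19:10, 19:35-20:00.
Beatriz free: 08:00-15:00, 15:10-19:15.
Oona free: 08:00-13:15, 14:50-19:55.
Yuki ∩ Zubin: 09:35-13:15, 16:35-20:00.
Yuki ∩ Zubin ∩ Kira: 09:35-10:55, 11:55-13:15, 16:35-19:10, 19:35-20:00.
Yuki ∩ Zubin ∩ Kira ∩ Beatriz: 09:35-10:55, 11:55-13:15, 16:35-19:10.
Yuki ∩ Zubin ∩ Kira ∩ Beatriz ∩ Oona: 09:35-10:55, 11:55-13:15, 16:35-19:10.
The last common window of at least 60 minutes is 16:35-19:10; a 60-minute meeting can start as late as 18:10 and still end by 19:10.

18:10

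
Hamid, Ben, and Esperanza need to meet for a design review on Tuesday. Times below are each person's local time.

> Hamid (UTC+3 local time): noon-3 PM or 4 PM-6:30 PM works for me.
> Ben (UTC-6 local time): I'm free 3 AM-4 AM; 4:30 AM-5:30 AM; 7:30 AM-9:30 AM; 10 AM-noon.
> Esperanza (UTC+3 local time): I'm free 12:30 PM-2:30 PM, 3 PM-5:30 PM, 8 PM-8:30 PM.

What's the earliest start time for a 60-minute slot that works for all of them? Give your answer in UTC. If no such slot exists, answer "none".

10:30

Hamid in UTC: 09:00-12:00, 13:00-15:30 (subtract 3h to convert from UTC+3).
Ben in UTC: 09:00-10:00, 10:30-11:30, 13:30-15:30, 16:00-18:00 (add 6h to convert from UTC-6).
Esperanza in UTC: 09:30-11:30, 12:00-14:30, 17:00-17:30 (subtract 3h to convert from UTC+3).
Hamid ∩ Ben: 09:00-10:00, 10:30-11:30, 13:30-15:30.
Hamid ∩ Ben ∩ Esperanza: 09:30-10:00, 10:30-11:30, 13:30-14:30.
The first common window of at least 60 minutes is 10:30-11:30, so the earliest start is 10:30.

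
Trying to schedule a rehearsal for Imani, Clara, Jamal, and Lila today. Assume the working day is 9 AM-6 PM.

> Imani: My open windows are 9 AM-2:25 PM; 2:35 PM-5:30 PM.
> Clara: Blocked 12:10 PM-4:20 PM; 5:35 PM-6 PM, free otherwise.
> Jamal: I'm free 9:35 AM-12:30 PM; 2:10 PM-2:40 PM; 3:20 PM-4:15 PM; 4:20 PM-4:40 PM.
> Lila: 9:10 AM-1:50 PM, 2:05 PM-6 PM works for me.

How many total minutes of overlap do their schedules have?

Imani free: 09:00-14:25, 14:35-17:30.
Clara free: 09:00-12:10, 16:20-17:35 (invert busy blocks within the working day).
Jamal free: 09:35-12:30, 14:10-14:40, 15:20-16:15, 16:20-16:40.
Lila free: 09:10-13:50, 14:05-18:00.
Imani ∩ Clara: 09:00-12:10, 16:20-17:30.
Imani ∩ Clara ∩ Jamal: 09:35-12:10, 16:20-16:40.
Imani ∩ Clara ∩ Jamal ∩ Lila: 09:35-12:10, 16:20-16:40.
Those are the intersection windows.
Summing the common windows: 155 + 20 = 175 minutes.

175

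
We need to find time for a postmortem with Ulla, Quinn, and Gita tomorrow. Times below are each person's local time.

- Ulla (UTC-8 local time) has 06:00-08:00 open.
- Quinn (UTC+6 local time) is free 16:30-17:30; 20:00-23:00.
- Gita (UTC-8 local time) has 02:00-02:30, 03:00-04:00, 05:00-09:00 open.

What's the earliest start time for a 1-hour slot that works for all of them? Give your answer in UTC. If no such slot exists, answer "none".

14:00

Ulla in UTC: 14:00-16:00 (add 8h to convert from UTC-8).
Quinn in UTC: 10:30-11:30, 14:00-17:00 (subtract 6h to convert from UTC+6).
Gita in UTC: 10:00-10:30, 11:00-12:00, 13:00-17:00 (add 8h to convert from UTC-8).
Ulla ∩ Quinn: 14:00-16:00.
Ulla ∩ Quinn ∩ Gita: 14:00-16:00.
The first common window of at least 60 minutes is 14:00-16:00, so the earliest start is 14:00.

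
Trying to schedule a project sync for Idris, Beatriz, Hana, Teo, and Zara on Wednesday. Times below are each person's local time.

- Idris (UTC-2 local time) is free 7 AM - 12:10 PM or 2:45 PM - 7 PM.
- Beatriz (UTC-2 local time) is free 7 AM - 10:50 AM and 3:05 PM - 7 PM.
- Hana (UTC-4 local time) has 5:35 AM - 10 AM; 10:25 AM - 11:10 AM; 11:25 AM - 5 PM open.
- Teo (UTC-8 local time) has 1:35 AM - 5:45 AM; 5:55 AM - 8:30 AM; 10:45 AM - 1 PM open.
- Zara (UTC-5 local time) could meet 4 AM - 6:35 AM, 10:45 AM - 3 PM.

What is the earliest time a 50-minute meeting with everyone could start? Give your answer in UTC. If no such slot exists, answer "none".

Idris in UTC: 09:00-14:10, 16:45-21:00 (add 2h to convert from UTC-2).
Beatriz in UTC: 09:00-12:50, 17:05-21:00 (add 2h to convert from UTC-2).
Hana in UTC: 09:35-14:00, 14:25-15:10, 15:25-21:00 (add 4h to convert from UTC-4).
Teo in UTC: 09:35-13:45, 13:55-16:30, 18:45-21:00 (add 8h to convert from UTC-8).
Zara in UTC: 09:00-11:35, 15:45-20:00 (add 5h to convert from UTC-5).
Idris ∩ Beatriz: 09:00-12:50, 17:05-21:00.
Idris ∩ Beatriz ∩ Hana: 09:35-12:50, 17:05-21:00.
Idris ∩ Beatriz ∩ Hana ∩ Teo: 09:35-12:50, 18:45-21:00.
Idris ∩ Beatriz ∩ Hana ∩ Teo ∩ Zara: 09:35-11:35, 18:45-20:00.
The first common window of at least 50 minutes is 09:35-11:35, so the earliest start is 09:35.

09:35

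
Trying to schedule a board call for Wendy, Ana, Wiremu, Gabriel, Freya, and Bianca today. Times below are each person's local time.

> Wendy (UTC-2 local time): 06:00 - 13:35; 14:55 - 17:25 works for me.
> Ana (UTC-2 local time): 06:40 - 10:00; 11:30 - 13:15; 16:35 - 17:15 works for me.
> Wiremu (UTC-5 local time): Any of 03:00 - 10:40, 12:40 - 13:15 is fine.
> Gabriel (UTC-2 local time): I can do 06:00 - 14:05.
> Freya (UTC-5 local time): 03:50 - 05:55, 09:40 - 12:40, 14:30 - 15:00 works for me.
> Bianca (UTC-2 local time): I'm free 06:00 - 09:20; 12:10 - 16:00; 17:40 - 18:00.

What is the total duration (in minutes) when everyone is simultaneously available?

160

Wendy in UTC: 08:00-15:35, 16:55-19:25 (add 2h to convert from UTC-2).
Ana in UTC: 08:40-12:00, 13:30-15:15, 18:35-19:15 (add 2h to convert from UTC-2).
Wiremu in UTC: 08:00-15:40, 17:40-18:15 (add 5h to convert from UTC-5).
Gabriel in UTC: 08:00-16:05 (add 2h to convert from UTC-2).
Freya in UTC: 08:50-10:55, 14:40-17:40, 19:30-20:00 (add 5h to convert from UTC-5).
Bianca in UTC: 08:00-11:20, 14:10-18:00, 19:40-20:00 (add 2h to convert from UTC-2).
Wendy ∩ Ana: 08:40-12:00, 13:30-15:15, 18:35-19:15.
Wendy ∩ Ana ∩ Wiremu: 08:40-12:00, 13:30-15:15.
Wendy ∩ Ana ∩ Wiremu ∩ Gabriel: 08:40-12:00, 13:30-15:15.
Wendy ∩ Ana ∩ Wiremu ∩ Gabriel ∩ Freya: 08:50-10:55, 14:40-15:15.
Wendy ∩ Ana ∩ Wiremu ∩ Gabriel ∩ Freya ∩ Bianca: 08:50-10:55, 14:40-15:15.
Summing the common windows: 125 + 35 = 160 minutes.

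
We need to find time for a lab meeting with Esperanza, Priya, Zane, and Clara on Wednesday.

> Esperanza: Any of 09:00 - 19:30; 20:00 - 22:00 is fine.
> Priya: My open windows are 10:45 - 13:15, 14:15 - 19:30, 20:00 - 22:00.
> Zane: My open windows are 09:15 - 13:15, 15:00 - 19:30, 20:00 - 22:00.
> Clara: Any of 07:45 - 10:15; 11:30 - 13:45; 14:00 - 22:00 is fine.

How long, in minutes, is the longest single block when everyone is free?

270

Esperanza ∩ Priya: 10:45-13:15, 14:15-19:30, 20:00-22:00.
Esperanza ∩ Priya ∩ Zane: 10:45-13:15, 15:00-19:30, 20:00-22:00.
Esperanza ∩ Priya ∩ Zane ∩ Clara: 11:30-13:15, 15:00-19:30, 20:00-22:00.
The longest is 15:00-19:30 at 270 minutes.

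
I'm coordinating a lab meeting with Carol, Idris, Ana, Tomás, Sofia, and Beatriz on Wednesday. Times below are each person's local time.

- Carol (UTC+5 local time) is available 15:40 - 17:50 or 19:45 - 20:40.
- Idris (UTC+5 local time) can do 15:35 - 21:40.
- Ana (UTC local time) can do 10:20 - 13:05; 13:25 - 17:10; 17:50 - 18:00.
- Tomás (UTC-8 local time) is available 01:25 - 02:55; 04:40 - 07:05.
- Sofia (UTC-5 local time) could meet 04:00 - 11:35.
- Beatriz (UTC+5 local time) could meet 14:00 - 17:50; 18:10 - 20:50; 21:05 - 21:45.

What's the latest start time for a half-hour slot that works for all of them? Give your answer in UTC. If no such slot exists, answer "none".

Carol in UTC: 10:40-12:50, 14:45-15:40 (subtract 5h to convert from UTC+5).
Idris in UTC: 10:35-16:40 (subtract 5h to convert from UTC+5).
Ana in UTC: 10:20-13:05, 13:25-17:10, 17:50-18:00.
Tomás in UTC: 09:25-10:55, 12:40-15:05 (add 8h to convert from UTC-8).
Sofia in UTC: 09:00-16:35 (add 5h to convert from UTC-5).
Beatriz in UTC: 09:00-12:50, 13:10-15:50, 16:05-16:45 (subtract 5h to convert from UTC+5).
Carol ∩ Idris: 10:40-12:50, 14:45-15:40.
Carol ∩ Idris ∩ Ana: 10:40-12:50, 14:45-15:40.
Carol ∩ Idris ∩ Ana ∩ Tomás: 10:40-10:55, 12:40-12:50, 14:45-15:05.
Carol ∩ Idris ∩ Ana ∩ Tomás ∩ Sofia: 10:40-10:55, 12:40-12:50, 14:45-15:05.
Carol ∩ Idris ∩ Ana ∩ Tomás ∩ Sofia ∩ Beatriz: 10:40-10:55, 12:40-12:50, 14:45-15:05.
No common window is at least 30 minutes long.

none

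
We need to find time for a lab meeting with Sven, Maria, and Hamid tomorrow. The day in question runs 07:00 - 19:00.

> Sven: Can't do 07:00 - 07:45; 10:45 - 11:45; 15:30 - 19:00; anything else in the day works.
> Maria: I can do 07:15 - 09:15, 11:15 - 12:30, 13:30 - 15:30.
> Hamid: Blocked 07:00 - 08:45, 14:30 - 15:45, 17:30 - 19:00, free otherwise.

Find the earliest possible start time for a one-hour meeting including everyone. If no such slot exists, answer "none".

13:30

Sven free: 07:45-10:45, 11:45-15:30 (invert busy blocks within the working day).
Maria free: 07:15-09:15, 11:15-12:30, 13:30-15:30.
Hamid free: 08:45-14:30, 15:45-17:30 (invert busy blocks within the working day).
Sven ∩ Maria: 07:45-09:15, 11:45-12:30, 13:30-15:30.
Sven ∩ Maria ∩ Hamid: 08:45-09:15, 11:45-12:30, 13:30-14:30.
The first common window of at least 60 minutes is 13:30-14:30, so the earliest start is 13:30.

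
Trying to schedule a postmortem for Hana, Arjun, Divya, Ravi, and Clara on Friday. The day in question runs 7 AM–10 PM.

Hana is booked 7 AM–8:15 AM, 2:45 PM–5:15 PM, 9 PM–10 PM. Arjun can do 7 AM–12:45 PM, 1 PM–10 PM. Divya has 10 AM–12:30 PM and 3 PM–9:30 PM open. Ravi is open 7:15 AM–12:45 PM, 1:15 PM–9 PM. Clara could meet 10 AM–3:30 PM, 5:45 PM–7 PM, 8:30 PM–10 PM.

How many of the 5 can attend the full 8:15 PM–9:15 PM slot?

Hana free: 08:15-14:45, 17:15-21:00 (invert busy blocks within the working day).
Arjun free: 07:00-12:45, 13:00-22:00.
Divya free: 10:00-12:30, 15:00-21:30.
Ravi free: 07:15-12:45, 13:15-21:00.
Clara free: 10:00-15:30, 17:45-19:00, 20:30-22:00.
Arjun and Divya can make the full 20:15-21:15 slot — that's 2.

2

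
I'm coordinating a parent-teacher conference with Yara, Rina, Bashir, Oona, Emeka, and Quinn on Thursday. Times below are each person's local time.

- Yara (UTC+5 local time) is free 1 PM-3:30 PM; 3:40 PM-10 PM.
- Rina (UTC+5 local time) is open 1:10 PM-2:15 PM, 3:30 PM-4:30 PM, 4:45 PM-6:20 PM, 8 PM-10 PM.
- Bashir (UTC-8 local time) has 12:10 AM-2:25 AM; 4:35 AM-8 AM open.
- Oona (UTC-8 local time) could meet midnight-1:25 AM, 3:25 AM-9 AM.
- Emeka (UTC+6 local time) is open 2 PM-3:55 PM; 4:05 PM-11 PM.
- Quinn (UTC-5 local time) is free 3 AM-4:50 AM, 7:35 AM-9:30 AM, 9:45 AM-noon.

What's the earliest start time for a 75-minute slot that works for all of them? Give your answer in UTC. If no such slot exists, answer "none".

none

Yara in UTC: 08:00-10:30, 10:40-17:00 (subtract 5h to convert from UTC+5).
Rina in UTC: 08:10-09:15, 10:30-11:30, 11:45-13:20, 15:00-17:00 (subtract 5h to convert from UTC+5).
Bashir in UTC: 08:10-10:25, 12:35-16:00 (add 8h to convert from UTC-8).
Oona in UTC: 08:00-09:25, 11:25-17:00 (add 8h to convert from UTC-8).
Emeka in UTC: 08:00-09:55, 10:05-17:00 (subtract 6h to convert from UTC+6).
Quinn in UTC: 08:00-09:50, 12:35-14:30, 14:45-17:00 (add 5h to convert from UTC-5).
Yara ∩ Rina: 08:10-09:15, 10:40-11:30, 11:45-13:20, 15:00-17:00.
Yara ∩ Rina ∩ Bashir: 08:10-09:15, 12:35-13:20, 15:00-16:00.
Yara ∩ Rina ∩ Bashir ∩ Oona: 08:10-09:15, 12:35-13:20, 15:00-16:00.
Yara ∩ Rina ∩ Bashir ∩ Oona ∩ Emeka: 08:10-09:15, 12:35-13:20, 15:00-16:00.
Yara ∩ Rina ∩ Bashir ∩ Oona ∩ Emeka ∩ Quinn: 08:10-09:15, 12:35-13:20, 15:00-16:00.
No common window is at least 75 minutes long.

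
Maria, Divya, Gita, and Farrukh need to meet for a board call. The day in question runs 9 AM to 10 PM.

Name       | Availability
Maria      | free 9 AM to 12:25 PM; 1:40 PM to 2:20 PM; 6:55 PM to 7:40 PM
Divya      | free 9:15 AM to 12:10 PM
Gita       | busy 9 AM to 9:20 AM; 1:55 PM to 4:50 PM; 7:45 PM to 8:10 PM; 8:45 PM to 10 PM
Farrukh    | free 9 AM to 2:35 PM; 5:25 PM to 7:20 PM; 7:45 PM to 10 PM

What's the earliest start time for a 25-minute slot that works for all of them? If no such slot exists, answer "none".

Maria free: 09:00-12:25, 13:40-14:20, 18:55-19:40.
Divya free: 09:15-12:10.
Gita free: 09:20-13:55, 16:50-19:45, 20:10-20:45 (invert busy blocks within the working day).
Farrukh free: 09:00-14:35, 17:25-19:20, 19:45-22:00.
Maria ∩ Divya: 09:15-12:10.
Maria ∩ Divya ∩ Gita: 09:20-12:10.
Maria ∩ Divya ∩ Gita ∩ Farrukh: 09:20-12:10.
Those are the intersection windows.
The first common window of at least 25 minutes is 09:20-12:10, so the earliest start is 09:20.

09:20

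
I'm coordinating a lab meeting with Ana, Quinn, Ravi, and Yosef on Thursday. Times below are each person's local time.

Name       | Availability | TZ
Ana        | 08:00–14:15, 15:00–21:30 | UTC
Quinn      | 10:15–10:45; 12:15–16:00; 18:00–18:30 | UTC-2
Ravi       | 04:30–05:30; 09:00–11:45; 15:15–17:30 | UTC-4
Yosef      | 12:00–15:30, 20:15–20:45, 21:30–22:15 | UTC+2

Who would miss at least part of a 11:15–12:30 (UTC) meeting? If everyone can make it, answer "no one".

Quinn, Ravi

Ana in UTC: 08:00-14:15, 15:00-21:30.
Quinn in UTC: 12:15-12:45, 14:15-18:00, 20:00-20:30 (add 2h to convert from UTC-2).
Ravi in UTC: 08:30-09:30, 13:00-15:45, 19:15-21:30 (add 4h to convert from UTC-4).
Yosef in UTC: 10:00-13:30, 18:15-18:45, 19:30-20:15 (subtract 2h to convert from UTC+2).
Ana: free for 11:15-12:30. Quinn: not fully free for 11:15-12:30. Ravi: not fully free for 11:15-12:30. Yosef: free for 11:15-12:30.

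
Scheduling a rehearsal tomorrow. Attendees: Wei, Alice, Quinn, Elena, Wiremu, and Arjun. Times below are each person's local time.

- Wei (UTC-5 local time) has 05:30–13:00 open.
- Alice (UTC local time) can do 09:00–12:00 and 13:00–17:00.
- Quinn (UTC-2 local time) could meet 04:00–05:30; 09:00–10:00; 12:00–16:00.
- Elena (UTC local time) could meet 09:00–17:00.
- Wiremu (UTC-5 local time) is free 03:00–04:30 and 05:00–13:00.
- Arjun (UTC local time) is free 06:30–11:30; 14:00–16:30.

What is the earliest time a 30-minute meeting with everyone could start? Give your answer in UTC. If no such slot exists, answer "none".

Wei in UTC: 10:30-18:00 (add 5h to convert from UTC-5).
Alice in UTC: 09:00-12:00, 13:00-17:00.
Quinn in UTC: 06:00-07:30, 11:00-12:00, 14:00-18:00 (add 2h to convert from UTC-2).
Elena in UTC: 09:00-17:00.
Wiremu in UTC: 08:00-09:30, 10:00-18:00 (add 5h to convert from UTC-5).
Arjun in UTC: 06:30-11:30, 14:00-16:30.
Wei ∩ Alice: 10:30-12:00, 13:00-17:00.
Wei ∩ Alice ∩ Quinn: 11:00-12:00, 14:00-17:00.
Wei ∩ Alice ∩ Quinn ∩ Elena: 11:00-12:00, 14:00-17:00.
Wei ∩ Alice ∩ Quinn ∩ Elena ∩ Wiremu: 11:00-12:00, 14:00-17:00.
Wei ∩ Alice ∩ Quinn ∩ Elena ∩ Wiremu ∩ Arjun: 11:00-11:30, 14:00-16:30.
The first common window of at least 30 minutes is 11:00-11:30, so the earliest start is 11:00.

11:00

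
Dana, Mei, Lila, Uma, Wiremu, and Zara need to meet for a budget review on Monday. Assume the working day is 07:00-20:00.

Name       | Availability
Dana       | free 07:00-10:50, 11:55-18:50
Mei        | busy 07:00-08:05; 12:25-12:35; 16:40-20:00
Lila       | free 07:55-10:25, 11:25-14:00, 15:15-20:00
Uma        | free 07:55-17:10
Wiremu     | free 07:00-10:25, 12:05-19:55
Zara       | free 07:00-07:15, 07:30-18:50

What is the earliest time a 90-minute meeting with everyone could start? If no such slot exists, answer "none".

08:05

Dana free: 07:00-10:50, 11:55-18:50.
Mei free: 08:05-12:25, 12:35-16:40 (invert busy blocks within the working day).
Lila free: 07:55-10:25, 11:25-14:00, 15:15-20:00.
Uma free: 07:55-17:10.
Wiremu free: 07:00-10:25, 12:05-19:55.
Zara free: 07:00-07:15, 07:30-18:50.
Dana ∩ Mei: 08:05-10:50, 11:55-12:25, 12:35-16:40.
Dana ∩ Mei ∩ Lila: 08:05-10:25, 11:55-12:25, 12:35-14:00, 15:15-16:40.
Dana ∩ Mei ∩ Lila ∩ Uma: 08:05-10:25, 11:55-12:25, 12:35-14:00, 15:15-16:40.
Dana ∩ Mei ∩ Lila ∩ Uma ∩ Wiremu: 08:05-10:25, 12:05-12:25, 12:35-14:00, 15:15-16:40.
Dana ∩ Mei ∩ Lila ∩ Uma ∩ Wiremu ∩ Zara: 08:05-10:25, 12:05-12:25, 12:35-14:00, 15:15-16:40.
So the common availability across everyone is 08:05-10:25, 12:05-12:25, 12:35-14:00, 15:15-16:40.
The first common window of at least 90 minutes is 08:05-10:25, so the earliest start is 08:05.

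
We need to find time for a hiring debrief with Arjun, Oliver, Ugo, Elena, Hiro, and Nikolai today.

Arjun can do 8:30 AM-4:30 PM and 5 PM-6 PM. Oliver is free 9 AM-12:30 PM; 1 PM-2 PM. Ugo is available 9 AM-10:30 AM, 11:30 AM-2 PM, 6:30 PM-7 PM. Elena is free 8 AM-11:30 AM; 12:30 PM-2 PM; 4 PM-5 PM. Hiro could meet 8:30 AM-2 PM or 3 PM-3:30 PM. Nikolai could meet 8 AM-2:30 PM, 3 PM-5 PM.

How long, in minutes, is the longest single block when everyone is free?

90

Arjun ∩ Oliver: 09:00-12:30, 13:00-14:00.
Arjun ∩ Oliver ∩ Ugo: 09:00-10:30, 11:30-12:30, 13:00-14:00.
Arjun ∩ Oliver ∩ Ugo ∩ Elena: 09:00-10:30, 13:00-14:00.
Arjun ∩ Oliver ∩ Ugo ∩ Elena ∩ Hiro: 09:00-10:30, 13:00-14:00.
Arjun ∩ Oliver ∩ Ugo ∩ Elena ∩ Hiro ∩ Nikolai: 09:00-10:30, 13:00-14:00.
The longest is 09:00-10:30 at 90 minutes.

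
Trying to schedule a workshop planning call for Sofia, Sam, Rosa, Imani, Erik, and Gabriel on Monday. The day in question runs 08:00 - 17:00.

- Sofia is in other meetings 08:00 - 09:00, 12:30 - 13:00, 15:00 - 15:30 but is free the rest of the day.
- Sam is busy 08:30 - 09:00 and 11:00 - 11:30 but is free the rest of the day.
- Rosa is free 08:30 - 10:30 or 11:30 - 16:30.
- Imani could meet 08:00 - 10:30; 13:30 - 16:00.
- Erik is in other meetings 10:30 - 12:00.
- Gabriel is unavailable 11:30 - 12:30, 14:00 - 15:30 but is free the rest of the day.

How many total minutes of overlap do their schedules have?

150

Sofia free: 09:00-12:30, 13:00-15:00, 15:30-17:00 (invert busy blocks within the working day).
Sam free: 08:00-08:30, 09:00-11:00, 11:30-17:00 (invert busy blocks within the working day).
Rosa free: 08:30-10:30, 11:30-16:30.
Imani free: 08:00-10:30, 13:30-16:00.
Erik free: 08:00-10:30, 12:00-17:00 (invert busy blocks within the working day).
Gabriel free: 08:00-11:30, 12:30-14:00, 15:30-17:00 (invert busy blocks within the working day).
Sofia ∩ Sam: 09:00-11:00, 11:30-12:30, 13:00-15:00, 15:30-17:00.
Sofia ∩ Sam ∩ Rosa: 09:00-10:30, 11:30-12:30, 13:00-15:00, 15:30-16:30.
Sofia ∩ Sam ∩ Rosa ∩ Imani: 09:00-10:30, 13:30-15:00, 15:30-16:00.
Sofia ∩ Sam ∩ Rosa ∩ Imani ∩ Erik: 09:00-10:30, 13:30-15:00, 15:30-16:00.
Sofia ∩ Sam ∩ Rosa ∩ Imani ∩ Erik ∩ Gabriel: 09:00-10:30, 13:30-14:00, 15:30-16:00.
So the common availability across everyone is 09:00-10:30, 13:30-14:00, 15:30-16:00.
Summing the common windows: 90 + 30 + 30 = 150 minutes.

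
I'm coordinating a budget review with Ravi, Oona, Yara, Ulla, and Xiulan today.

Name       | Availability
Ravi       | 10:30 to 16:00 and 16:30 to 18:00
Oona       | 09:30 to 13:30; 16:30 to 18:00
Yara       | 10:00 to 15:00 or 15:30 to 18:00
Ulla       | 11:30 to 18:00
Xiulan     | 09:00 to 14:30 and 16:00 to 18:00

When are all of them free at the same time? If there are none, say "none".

Ravi ∩ Oona: 10:30-13:30, 16:30-18:00.
Ravi ∩ Oona ∩ Yara: 10:30-13:30, 16:30-18:00.
Ravi ∩ Oona ∩ Yara ∩ Ulla: 11:30-13:30, 16:30-18:00.
Ravi ∩ Oona ∩ Yara ∩ Ulla ∩ Xiulan: 11:30-13:30, 16:30-18:00.
So the common availability across everyone is 11:30-13:30, 16:30-18:00.

11:30-13:30, 16:30-18:00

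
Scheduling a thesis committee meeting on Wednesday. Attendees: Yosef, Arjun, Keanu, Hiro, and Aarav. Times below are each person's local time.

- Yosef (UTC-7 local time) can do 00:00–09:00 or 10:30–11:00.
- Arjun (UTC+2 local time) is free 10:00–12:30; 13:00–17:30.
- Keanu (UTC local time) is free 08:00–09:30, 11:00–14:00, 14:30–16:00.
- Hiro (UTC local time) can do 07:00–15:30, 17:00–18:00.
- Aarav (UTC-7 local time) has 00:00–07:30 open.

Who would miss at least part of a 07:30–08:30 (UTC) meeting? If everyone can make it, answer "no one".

Arjun, Keanu

Yosef in UTC: 07:00-16:00, 17:30-18:00 (add 7h to convert from UTC-7).
Arjun in UTC: 08:00-10:30, 11:00-15:30 (subtract 2h to convert from UTC+2).
Keanu in UTC: 08:00-09:30, 11:00-14:00, 14:30-16:00.
Hiro in UTC: 07:00-15:30, 17:00-18:00.
Aarav in UTC: 07:00-14:30 (add 7h to convert from UTC-7).
Yosef: free for 07:30-08:30. Arjun: not fully free for 07:30-08:30. Keanu: not fully free for 07:30-08:30. Hiro: free for 07:30-08:30. Aarav: free for 07:30-08:30.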